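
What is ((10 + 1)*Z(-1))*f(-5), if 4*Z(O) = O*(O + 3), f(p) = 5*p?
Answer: 275/2 ≈ 137.50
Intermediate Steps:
Z(O) = O*(3 + O)/4 (Z(O) = (O*(O + 3))/4 = (O*(3 + O))/4 = O*(3 + O)/4)
((10 + 1)*Z(-1))*f(-5) = ((10 + 1)*((1/4)*(-1)*(3 - 1)))*(5*(-5)) = (11*((1/4)*(-1)*2))*(-25) = (11*(-1/2))*(-25) = -11/2*(-25) = 275/2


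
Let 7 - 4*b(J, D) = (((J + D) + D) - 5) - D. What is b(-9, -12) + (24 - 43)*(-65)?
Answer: 4973/4 ≈ 1243.3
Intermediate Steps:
b(J, D) = 3 - D/4 - J/4 (b(J, D) = 7/4 - ((((J + D) + D) - 5) - D)/4 = 7/4 - ((((D + J) + D) - 5) - D)/4 = 7/4 - (((J + 2*D) - 5) - D)/4 = 7/4 - ((-5 + J + 2*D) - D)/4 = 7/4 - (-5 + D + J)/4 = 7/4 + (5/4 - D/4 - J/4) = 3 - D/4 - J/4)
b(-9, -12) + (24 - 43)*(-65) = (3 - 1/4*(-12) - 1/4*(-9)) + (24 - 43)*(-65) = (3 + 3 + 9/4) - 19*(-65) = 33/4 + 1235 = 4973/4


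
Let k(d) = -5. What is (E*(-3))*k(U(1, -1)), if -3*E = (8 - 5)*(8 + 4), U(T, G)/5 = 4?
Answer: -180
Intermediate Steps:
U(T, G) = 20 (U(T, G) = 5*4 = 20)
E = -12 (E = -(8 - 5)*(8 + 4)/3 = -12 ≈ -12.000)
(E*(-3))*k(U(1, -1)) = -12*(-3)*(-5) = 36*(-5) = -180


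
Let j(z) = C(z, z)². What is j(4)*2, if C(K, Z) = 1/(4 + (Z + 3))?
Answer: 2/121 ≈ 0.016529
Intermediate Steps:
C(K, Z) = 1/(7 + Z) (C(K, Z) = 1/(4 + (3 + Z)) = 1/(7 + Z))
j(z) = (7 + z)⁻² (j(z) = (1/(7 + z))² = (7 + z)⁻²)
j(4)*2 = 2/(7 + 4)² = 2/11² = (1/121)*2 = 2/121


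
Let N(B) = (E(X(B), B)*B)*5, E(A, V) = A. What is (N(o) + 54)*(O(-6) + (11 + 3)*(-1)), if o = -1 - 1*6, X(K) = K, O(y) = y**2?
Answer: 6578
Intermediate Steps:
o = -7 (o = -1 - 6 = -7)
N(B) = 5*B**2 (N(B) = (B*B)*5 = B**2*5 = 5*B**2)
(N(o) + 54)*(O(-6) + (11 + 3)*(-1)) = (5*(-7)**2 + 54)*((-6)**2 + (11 + 3)*(-1)) = (5*49 + 54)*(36 + 14*(-1)) = (245 + 54)*(36 - 14) = 299*22 = 6578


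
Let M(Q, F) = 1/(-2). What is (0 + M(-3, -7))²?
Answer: ¼ ≈ 0.25000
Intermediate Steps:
M(Q, F) = -½
(0 + M(-3, -7))² = (0 - ½)² = (-½)² = ¼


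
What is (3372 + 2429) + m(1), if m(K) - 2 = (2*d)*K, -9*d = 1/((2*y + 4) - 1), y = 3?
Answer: 470041/81 ≈ 5803.0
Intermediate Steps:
d = -1/81 (d = -1/(9*((2*3 + 4) - 1)) = -1/(9*((6 + 4) - 1)) = -1/(9*(10 - 1)) = -1/9/9 = -1/9*1/9 = -1/81 ≈ -0.012346)
m(K) = 2 - 2*K/81 (m(K) = 2 + (2*(-1/81))*K = 2 - 2*K/81)
(3372 + 2429) + m(1) = (3372 + 2429) + (2 - 2/81*1) = 5801 + (2 - 2/81) = 5801 + 160/81 = 470041/81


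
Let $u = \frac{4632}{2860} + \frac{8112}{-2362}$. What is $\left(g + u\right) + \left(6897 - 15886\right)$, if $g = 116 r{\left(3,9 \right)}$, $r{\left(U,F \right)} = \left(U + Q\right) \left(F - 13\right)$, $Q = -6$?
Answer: $- \frac{6416553197}{844415} \approx -7598.8$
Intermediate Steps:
$r{\left(U,F \right)} = \left(-13 + F\right) \left(-6 + U\right)$ ($r{\left(U,F \right)} = \left(U - 6\right) \left(F - 13\right) = \left(-6 + U\right) \left(-13 + F\right) = \left(-13 + F\right) \left(-6 + U\right)$)
$u = - \frac{1532442}{844415}$ ($u = 4632 \cdot \frac{1}{2860} + 8112 \left(- \frac{1}{2362}\right) = \frac{1158}{715} - \frac{4056}{1181} = - \frac{1532442}{844415} \approx -1.8148$)
$g = 1392$ ($g = 116 \left(78 - 39 - 54 + 9 \cdot 3\right) = 116 \left(78 - 39 - 54 + 27\right) = 116 \cdot 12 = 1392$)
$\left(g + u\right) + \left(6897 - 15886\right) = \left(1392 - \frac{1532442}{844415}\right) + \left(6897 - 15886\right) = \frac{1173893238}{844415} + \left(6897 - 15886\right) = \frac{1173893238}{844415} - 8989 = - \frac{6416553197}{844415}$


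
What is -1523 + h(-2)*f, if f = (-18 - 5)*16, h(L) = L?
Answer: -787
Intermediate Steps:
f = -368 (f = -23*16 = -368)
-1523 + h(-2)*f = -1523 - 2*(-368) = -1523 + 736 = -787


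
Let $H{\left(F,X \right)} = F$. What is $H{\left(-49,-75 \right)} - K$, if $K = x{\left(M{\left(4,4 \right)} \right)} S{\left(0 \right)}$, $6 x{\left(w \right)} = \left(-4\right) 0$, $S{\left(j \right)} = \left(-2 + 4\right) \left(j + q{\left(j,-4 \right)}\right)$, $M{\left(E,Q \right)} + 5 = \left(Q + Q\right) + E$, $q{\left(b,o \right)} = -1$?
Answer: $-49$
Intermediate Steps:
$M{\left(E,Q \right)} = -5 + E + 2 Q$ ($M{\left(E,Q \right)} = -5 + \left(\left(Q + Q\right) + E\right) = -5 + \left(2 Q + E\right) = -5 + \left(E + 2 Q\right) = -5 + E + 2 Q$)
$S{\left(j \right)} = -2 + 2 j$ ($S{\left(j \right)} = \left(-2 + 4\right) \left(j - 1\right) = 2 \left(-1 + j\right) = -2 + 2 j$)
$x{\left(w \right)} = 0$ ($x{\left(w \right)} = \frac{\left(-4\right) 0}{6} = \frac{1}{6} \cdot 0 = 0$)
$K = 0$ ($K = 0 \left(-2 + 2 \cdot 0\right) = 0 \left(-2 + 0\right) = 0 \left(-2\right) = 0$)
$H{\left(-49,-75 \right)} - K = -49 - 0 = -49 + 0 = -49$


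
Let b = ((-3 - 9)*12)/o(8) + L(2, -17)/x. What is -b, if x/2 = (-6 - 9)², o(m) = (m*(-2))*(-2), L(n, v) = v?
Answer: 1021/225 ≈ 4.5378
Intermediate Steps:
o(m) = 4*m (o(m) = -2*m*(-2) = 4*m)
x = 450 (x = 2*(-6 - 9)² = 2*(-15)² = 2*225 = 450)
b = -1021/225 (b = ((-3 - 9)*12)/((4*8)) - 17/450 = -12*12/32 - 17*1/450 = -144*1/32 - 17/450 = -9/2 - 17/450 = -1021/225 ≈ -4.5378)
-b = -1*(-1021/225) = 1021/225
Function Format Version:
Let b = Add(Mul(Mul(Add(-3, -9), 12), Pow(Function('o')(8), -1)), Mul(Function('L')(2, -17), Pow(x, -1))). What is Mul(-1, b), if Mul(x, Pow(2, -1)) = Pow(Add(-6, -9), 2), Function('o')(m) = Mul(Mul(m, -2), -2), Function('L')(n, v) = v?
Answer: Rational(1021, 225) ≈ 4.5378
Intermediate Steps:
Function('o')(m) = Mul(4, m) (Function('o')(m) = Mul(Mul(-2, m), -2) = Mul(4, m))
x = 450 (x = Mul(2, Pow(Add(-6, -9), 2)) = Mul(2, Pow(-15, 2)) = Mul(2, 225) = 450)
b = Rational(-1021, 225) (b = Add(Mul(Mul(Add(-3, -9), 12), Pow(Mul(4, 8), -1)), Mul(-17, Pow(450, -1))) = Add(Mul(Mul(-12, 12), Pow(32, -1)), Mul(-17, Rational(1, 450))) = Add(Mul(-144, Rational(1, 32)), Rational(-17, 450)) = Add(Rational(-9, 2), Rational(-17, 450)) = Rational(-1021, 225) ≈ -4.5378)
Mul(-1, b) = Mul(-1, Rational(-1021, 225)) = Rational(1021, 225)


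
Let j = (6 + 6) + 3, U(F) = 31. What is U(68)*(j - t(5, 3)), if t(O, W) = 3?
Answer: 372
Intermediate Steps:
j = 15 (j = 12 + 3 = 15)
U(68)*(j - t(5, 3)) = 31*(15 - 1*3) = 31*(15 - 3) = 31*12 = 372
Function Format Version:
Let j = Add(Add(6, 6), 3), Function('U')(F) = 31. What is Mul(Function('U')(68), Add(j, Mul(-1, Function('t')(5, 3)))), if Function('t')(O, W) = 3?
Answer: 372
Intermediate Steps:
j = 15 (j = Add(12, 3) = 15)
Mul(Function('U')(68), Add(j, Mul(-1, Function('t')(5, 3)))) = Mul(31, Add(15, Mul(-1, 3))) = Mul(31, Add(15, -3)) = Mul(31, 12) = 372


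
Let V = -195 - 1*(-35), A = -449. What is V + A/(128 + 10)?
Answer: -22529/138 ≈ -163.25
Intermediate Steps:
V = -160 (V = -195 + 35 = -160)
V + A/(128 + 10) = -160 - 449/(128 + 10) = -160 - 449/138 = -22529/138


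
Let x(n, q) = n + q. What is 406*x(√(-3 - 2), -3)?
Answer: -1218 + 406*I*√5 ≈ -1218.0 + 907.84*I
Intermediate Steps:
406*x(√(-3 - 2), -3) = 406*(√(-3 - 2) - 3) = 406*(√(-5) - 3) = 406*(I*√5 - 3) = 406*(-3 + I*√5) = -1218 + 406*I*√5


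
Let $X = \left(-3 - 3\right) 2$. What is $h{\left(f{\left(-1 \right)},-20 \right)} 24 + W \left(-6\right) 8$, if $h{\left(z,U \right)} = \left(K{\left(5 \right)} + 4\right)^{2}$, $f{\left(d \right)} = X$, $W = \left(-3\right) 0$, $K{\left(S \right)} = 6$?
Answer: $2400$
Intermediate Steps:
$W = 0$
$X = -12$ ($X = \left(-6\right) 2 = -12$)
$f{\left(d \right)} = -12$
$h{\left(z,U \right)} = 100$ ($h{\left(z,U \right)} = \left(6 + 4\right)^{2} = 10^{2} = 100$)
$h{\left(f{\left(-1 \right)},-20 \right)} 24 + W \left(-6\right) 8 = 100 \cdot 24 + 0 \left(-6\right) 8 = 2400 + 0 \cdot 8 = 2400 + 0 = 2400$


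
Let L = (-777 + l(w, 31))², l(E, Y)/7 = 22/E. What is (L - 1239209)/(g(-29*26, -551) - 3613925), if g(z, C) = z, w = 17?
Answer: 187698376/1044642231 ≈ 0.17968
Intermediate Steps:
l(E, Y) = 154/E (l(E, Y) = 7*(22/E) = 154/E)
L = 170433025/289 (L = (-777 + 154/17)² = (-13055/17)² = 170433025/289 ≈ 5.8973e+5)
(L - 1239209)/(g(-29*26, -551) - 3613925) = (170433025/289 - 1239209)/(-29*26 - 3613925) = -187698376/(289*(-754 - 3613925)) = -187698376/289/(-3614679) = -187698376/289*(-1/3614679) = 187698376/1044642231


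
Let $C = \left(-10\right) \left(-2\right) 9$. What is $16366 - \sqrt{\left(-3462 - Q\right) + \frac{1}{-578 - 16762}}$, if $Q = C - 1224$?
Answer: $16366 - \frac{i \sqrt{628921815}}{510} \approx 16366.0 - 49.173 i$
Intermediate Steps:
$C = 180$ ($C = 20 \cdot 9 = 180$)
$Q = -1044$ ($Q = 180 - 1224 = -1044$)
$16366 - \sqrt{\left(-3462 - Q\right) + \frac{1}{-578 - 16762}} = 16366 - \sqrt{\left(-3462 - -1044\right) + \frac{1}{-578 - 16762}} = 16366 - \sqrt{\left(-3462 + 1044\right) + \frac{1}{-17340}} = 16366 - \sqrt{-2418 - \frac{1}{17340}} = 16366 - \sqrt{- \frac{41928121}{17340}} = 16366 - \frac{i \sqrt{628921815}}{510}$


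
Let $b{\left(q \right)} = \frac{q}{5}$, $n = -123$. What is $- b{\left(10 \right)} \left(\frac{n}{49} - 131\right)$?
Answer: $\frac{13084}{49} \approx 267.02$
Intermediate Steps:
$b{\left(q \right)} = \frac{q}{5}$ ($b{\left(q \right)} = q \frac{1}{5} = \frac{q}{5}$)
$- b{\left(10 \right)} \left(\frac{n}{49} - 131\right) = - \frac{1}{5} \cdot 10 \left(- \frac{123}{49} - 131\right) = - 2 \left(\left(-123\right) \frac{1}{49} - 131\right) = - 2 \left(- \frac{123}{49} - 131\right) = - \frac{2 \left(-6542\right)}{49} = \left(-1\right) \left(- \frac{13084}{49}\right) = \frac{13084}{49}$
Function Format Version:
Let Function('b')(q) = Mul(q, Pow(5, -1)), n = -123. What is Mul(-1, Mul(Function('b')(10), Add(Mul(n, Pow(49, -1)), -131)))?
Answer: Rational(13084, 49) ≈ 267.02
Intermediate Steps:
Function('b')(q) = Mul(Rational(1, 5), q) (Function('b')(q) = Mul(q, Rational(1, 5)) = Mul(Rational(1, 5), q))
Mul(-1, Mul(Function('b')(10), Add(Mul(n, Pow(49, -1)), -131))) = Mul(-1, Mul(Mul(Rational(1, 5), 10), Add(Mul(-123, Pow(49, -1)), -131))) = Mul(-1, Mul(2, Add(Mul(-123, Rational(1, 49)), -131))) = Mul(-1, Mul(2, Add(Rational(-123, 49), -131))) = Mul(-1, Mul(2, Rational(-6542, 49))) = Mul(-1, Rational(-13084, 49)) = Rational(13084, 49)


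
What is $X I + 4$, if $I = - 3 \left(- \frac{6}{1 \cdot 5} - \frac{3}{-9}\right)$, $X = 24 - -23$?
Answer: $\frac{631}{5} \approx 126.2$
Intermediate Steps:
$X = 47$ ($X = 24 + 23 = 47$)
$I = \frac{13}{5}$ ($I = - 3 \left(- \frac{6}{5} - - \frac{1}{3}\right) = - 3 \left(\left(-6\right) \frac{1}{5} + \frac{1}{3}\right) = - 3 \left(- \frac{6}{5} + \frac{1}{3}\right) = \left(-3\right) \left(- \frac{13}{15}\right) = \frac{13}{5} \approx 2.6$)
$X I + 4 = 47 \cdot \frac{13}{5} + 4 = \frac{611}{5} + 4 = \frac{631}{5}$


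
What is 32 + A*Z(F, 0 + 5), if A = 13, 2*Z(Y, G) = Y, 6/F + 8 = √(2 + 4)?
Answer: 772/29 - 39*√6/58 ≈ 24.974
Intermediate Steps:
F = 6/(-8 + √6) (F = 6/(-8 + √(2 + 4)) = 6/(-8 + √6) ≈ -1.0810)
Z(Y, G) = Y/2
32 + A*Z(F, 0 + 5) = 32 + 13*((-24/29 - 3*√6/29)/2) = 32 + 13*(-12/29 - 3*√6/58) = 32 + (-156/29 - 39*√6/58) = 772/29 - 39*√6/58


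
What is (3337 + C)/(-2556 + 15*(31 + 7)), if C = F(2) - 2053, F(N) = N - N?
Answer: -214/331 ≈ -0.64653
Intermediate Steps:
F(N) = 0
C = -2053 (C = 0 - 2053 = -2053)
(3337 + C)/(-2556 + 15*(31 + 7)) = (3337 - 2053)/(-2556 + 15*(31 + 7)) = 1284/(-2556 + 15*38) = 1284/(-2556 + 570) = 1284/(-1986) = 1284*(-1/1986) = -214/331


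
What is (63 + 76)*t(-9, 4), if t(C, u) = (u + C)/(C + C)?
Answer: 695/18 ≈ 38.611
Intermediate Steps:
t(C, u) = (C + u)/(2*C) (t(C, u) = (C + u)/((2*C)) = (C + u)*(1/(2*C)) = (C + u)/(2*C))
(63 + 76)*t(-9, 4) = (63 + 76)*((1/2)*(-9 + 4)/(-9)) = 139*((1/2)*(-1/9)*(-5)) = 139*(5/18) = 695/18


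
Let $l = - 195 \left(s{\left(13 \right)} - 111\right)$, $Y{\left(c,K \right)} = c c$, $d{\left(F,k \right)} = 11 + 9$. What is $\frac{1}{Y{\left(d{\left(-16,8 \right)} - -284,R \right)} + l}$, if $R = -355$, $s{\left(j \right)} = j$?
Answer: $\frac{1}{111526} \approx 8.9665 \cdot 10^{-6}$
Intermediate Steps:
$d{\left(F,k \right)} = 20$
$Y{\left(c,K \right)} = c^{2}$
$l = 19110$ ($l = - 195 \left(13 - 111\right) = \left(-195\right) \left(-98\right) = 19110$)
$\frac{1}{Y{\left(d{\left(-16,8 \right)} - -284,R \right)} + l} = \frac{1}{\left(20 - -284\right)^{2} + 19110} = \frac{1}{\left(20 + 284\right)^{2} + 19110} = \frac{1}{304^{2} + 19110} = \frac{1}{92416 + 19110} = \frac{1}{111526}$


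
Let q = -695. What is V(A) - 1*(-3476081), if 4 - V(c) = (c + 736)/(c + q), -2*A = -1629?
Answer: 830781214/239 ≈ 3.4761e+6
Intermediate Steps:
A = 1629/2 (A = -½*(-1629) = 1629/2 ≈ 814.50)
V(c) = 4 - (736 + c)/(-695 + c) (V(c) = 4 - (c + 736)/(c - 695) = 4 - (736 + c)/(-695 + c))
V(A) - 1*(-3476081) = 3*(-1172 + 1629/2)/(-695 + 1629/2) - 1*(-3476081) = 3*(-715/2)/(239/2) + 3476081 = 3*(2/239)*(-715/2) + 3476081 = -2145/239 + 3476081 = 830781214/239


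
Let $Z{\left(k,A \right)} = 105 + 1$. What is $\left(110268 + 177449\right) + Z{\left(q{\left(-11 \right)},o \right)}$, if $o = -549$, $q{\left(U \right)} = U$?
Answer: $287823$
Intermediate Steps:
$Z{\left(k,A \right)} = 106$
$\left(110268 + 177449\right) + Z{\left(q{\left(-11 \right)},o \right)} = \left(110268 + 177449\right) + 106 = 287717 + 106 = 287823$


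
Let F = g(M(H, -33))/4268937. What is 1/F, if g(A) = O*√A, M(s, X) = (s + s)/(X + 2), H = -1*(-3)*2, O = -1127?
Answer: 1422979*I*√93/2254 ≈ 6088.2*I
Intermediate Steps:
H = 6 (H = 3*2 = 6)
M(s, X) = 2*s/(2 + X) (M(s, X) = (2*s)/(2 + X) = 2*s/(2 + X))
g(A) = -1127*√A
F = -2254*I*√93/132337047 (F = -1127*2*√3*(I*√31/31)/4268937 = -1127*2*√3*(I*√31/31)*(1/4268937) = -1127*2*I*√93/31*(1/4268937) = -2254*I*√93/31*(1/4268937) = -2254*I*√93/132337047 ≈ -0.00016425*I)
1/F = 1/(-2254*I*√93/132337047) = 1422979*I*√93/2254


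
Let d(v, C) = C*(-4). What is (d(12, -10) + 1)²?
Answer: 1681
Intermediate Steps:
d(v, C) = -4*C
(d(12, -10) + 1)² = (-4*(-10) + 1)² = (40 + 1)² = 41² = 1681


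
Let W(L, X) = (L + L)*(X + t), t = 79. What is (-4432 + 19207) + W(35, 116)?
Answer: 28425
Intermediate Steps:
W(L, X) = 2*L*(79 + X) (W(L, X) = (L + L)*(X + 79) = (2*L)*(79 + X) = 2*L*(79 + X))
(-4432 + 19207) + W(35, 116) = (-4432 + 19207) + 2*35*(79 + 116) = 14775 + 2*35*195 = 14775 + 13650 = 28425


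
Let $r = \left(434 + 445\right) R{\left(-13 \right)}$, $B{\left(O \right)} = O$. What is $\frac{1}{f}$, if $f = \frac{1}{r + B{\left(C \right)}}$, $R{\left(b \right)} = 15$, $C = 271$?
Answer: $13456$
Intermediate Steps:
$r = 13185$ ($r = \left(434 + 445\right) 15 = 879 \cdot 15 = 13185$)
$f = \frac{1}{13456}$ ($f = \frac{1}{13185 + 271} = \frac{1}{13456} \approx 7.4316 \cdot 10^{-5}$)
$\frac{1}{f} = \frac{1}{\frac{1}{13456}} = 13456$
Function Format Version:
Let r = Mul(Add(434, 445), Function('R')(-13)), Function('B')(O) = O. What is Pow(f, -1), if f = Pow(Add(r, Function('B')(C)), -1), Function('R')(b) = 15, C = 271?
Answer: 13456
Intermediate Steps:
r = 13185 (r = Mul(Add(434, 445), 15) = Mul(879, 15) = 13185)
f = Rational(1, 13456) (f = Pow(Add(13185, 271), -1) = Pow(13456, -1) = Rational(1, 13456) ≈ 7.4316e-5)
Pow(f, -1) = Pow(Rational(1, 13456), -1) = 13456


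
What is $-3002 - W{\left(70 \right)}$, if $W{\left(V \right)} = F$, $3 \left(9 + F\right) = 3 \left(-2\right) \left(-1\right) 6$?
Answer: $-3005$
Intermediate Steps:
$F = 3$ ($F = -9 + \frac{3 \left(-2\right) \left(-1\right) 6}{3} = -9 + \frac{\left(-6\right) \left(-1\right) 6}{3} = -9 + \frac{6 \cdot 6}{3} = -9 + \frac{1}{3} \cdot 36 = -9 + 12 = 3$)
$W{\left(V \right)} = 3$
$-3002 - W{\left(70 \right)} = -3002 - 3 = -3005$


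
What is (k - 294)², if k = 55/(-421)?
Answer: 15333621241/177241 ≈ 86513.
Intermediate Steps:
k = -55/421 (k = 55*(-1/421) = -55/421 ≈ -0.13064)
(k - 294)² = (-55/421 - 294)² = (-123829/421)² = 15333621241/177241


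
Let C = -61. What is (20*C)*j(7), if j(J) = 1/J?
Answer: -1220/7 ≈ -174.29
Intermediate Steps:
(20*C)*j(7) = (20*(-61))/7 = -1220*1/7 = -1220/7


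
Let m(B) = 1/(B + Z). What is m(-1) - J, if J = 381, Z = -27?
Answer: -10669/28 ≈ -381.04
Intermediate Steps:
m(B) = 1/(-27 + B) (m(B) = 1/(B - 27) = 1/(-27 + B))
m(-1) - J = 1/(-27 - 1) - 1*381 = 1/(-28) - 381 = -1/28 - 381 = -10669/28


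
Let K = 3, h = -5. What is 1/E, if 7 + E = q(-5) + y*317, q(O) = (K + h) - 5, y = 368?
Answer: 1/116642 ≈ 8.5732e-6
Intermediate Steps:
q(O) = -7 (q(O) = (3 - 5) - 5 = -2 - 5 = -7)
E = 116642 (E = -7 + (-7 + 368*317) = -7 + (-7 + 116656) = -7 + 116649 = 116642)
1/E = 1/116642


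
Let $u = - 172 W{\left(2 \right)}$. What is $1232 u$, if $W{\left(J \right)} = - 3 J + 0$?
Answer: $1271424$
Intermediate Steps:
$W{\left(J \right)} = - 3 J$
$u = 1032$ ($u = - 172 \left(\left(-3\right) 2\right) = \left(-172\right) \left(-6\right) = 1032$)
$1232 u = 1232 \cdot 1032 = 1271424$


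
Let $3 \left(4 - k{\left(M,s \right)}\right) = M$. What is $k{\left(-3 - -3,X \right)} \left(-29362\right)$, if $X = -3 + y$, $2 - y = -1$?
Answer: $-117448$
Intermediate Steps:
$y = 3$ ($y = 2 - -1 = 2 + 1 = 3$)
$X = 0$ ($X = -3 + 3 = 0$)
$k{\left(M,s \right)} = 4 - \frac{M}{3}$
$k{\left(-3 - -3,X \right)} \left(-29362\right) = \left(4 - \frac{-3 - -3}{3}\right) \left(-29362\right) = \left(4 - \frac{-3 + 3}{3}\right) \left(-29362\right) = \left(4 - 0\right) \left(-29362\right) = \left(4 + 0\right) \left(-29362\right) = 4 \left(-29362\right) = -117448$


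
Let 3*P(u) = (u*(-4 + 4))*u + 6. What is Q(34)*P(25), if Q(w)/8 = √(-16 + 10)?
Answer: 16*I*√6 ≈ 39.192*I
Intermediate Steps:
Q(w) = 8*I*√6 (Q(w) = 8*√(-16 + 10) = 8*√(-6) = 8*(I*√6) = 8*I*√6)
P(u) = 2 (P(u) = ((u*(-4 + 4))*u + 6)/3 = ((u*0)*u + 6)/3 = (0*u + 6)/3 = (0 + 6)/3 = (⅓)*6 = 2)
Q(34)*P(25) = (8*I*√6)*2 = 16*I*√6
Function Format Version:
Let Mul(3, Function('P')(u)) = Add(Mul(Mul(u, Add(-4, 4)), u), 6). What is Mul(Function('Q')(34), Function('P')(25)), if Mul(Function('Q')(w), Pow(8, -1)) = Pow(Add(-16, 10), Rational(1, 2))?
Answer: Mul(16, I, Pow(6, Rational(1, 2))) ≈ Mul(39.192, I)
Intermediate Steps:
Function('Q')(w) = Mul(8, I, Pow(6, Rational(1, 2))) (Function('Q')(w) = Mul(8, Pow(Add(-16, 10), Rational(1, 2))) = Mul(8, Pow(-6, Rational(1, 2))) = Mul(8, Mul(I, Pow(6, Rational(1, 2)))) = Mul(8, I, Pow(6, Rational(1, 2))))
Function('P')(u) = 2 (Function('P')(u) = Mul(Rational(1, 3), Add(Mul(Mul(u, Add(-4, 4)), u), 6)) = Mul(Rational(1, 3), Add(Mul(Mul(u, 0), u), 6)) = Mul(Rational(1, 3), Add(Mul(0, u), 6)) = Mul(Rational(1, 3), Add(0, 6)) = Mul(Rational(1, 3), 6) = 2)
Mul(Function('Q')(34), Function('P')(25)) = Mul(Mul(8, I, Pow(6, Rational(1, 2))), 2) = Mul(16, I, Pow(6, Rational(1, 2)))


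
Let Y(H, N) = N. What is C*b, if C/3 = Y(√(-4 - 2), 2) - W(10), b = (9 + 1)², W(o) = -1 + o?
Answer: -2100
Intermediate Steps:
b = 100 (b = 10² = 100)
C = -21 (C = 3*(2 - (-1 + 10)) = 3*(2 - 1*9) = 3*(2 - 9) = 3*(-7) = -21)
C*b = -21*100 = -2100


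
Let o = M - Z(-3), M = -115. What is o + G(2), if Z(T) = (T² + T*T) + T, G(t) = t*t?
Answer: -126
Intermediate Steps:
G(t) = t²
Z(T) = T + 2*T² (Z(T) = (T² + T²) + T = 2*T² + T = T + 2*T²)
o = -130 (o = -115 - (-3)*(1 + 2*(-3)) = -115 - (-3)*(1 - 6) = -115 - (-3)*(-5) = -115 - 1*15 = -115 - 15 = -130)
o + G(2) = -130 + 2² = -130 + 4 = -126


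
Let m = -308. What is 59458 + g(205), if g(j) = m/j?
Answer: 12188582/205 ≈ 59457.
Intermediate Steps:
g(j) = -308/j
59458 + g(205) = 59458 - 308/205 = 12188582/205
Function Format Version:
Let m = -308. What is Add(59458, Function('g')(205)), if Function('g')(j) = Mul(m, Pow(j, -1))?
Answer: Rational(12188582, 205) ≈ 59457.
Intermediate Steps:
Function('g')(j) = Mul(-308, Pow(j, -1))
Add(59458, Function('g')(205)) = Add(59458, Mul(-308, Pow(205, -1))) = Add(59458, Mul(-308, Rational(1, 205))) = Add(59458, Rational(-308, 205)) = Rational(12188582, 205)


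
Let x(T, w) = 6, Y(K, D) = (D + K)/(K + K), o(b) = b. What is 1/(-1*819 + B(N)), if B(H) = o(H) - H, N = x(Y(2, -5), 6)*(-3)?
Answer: -1/819 ≈ -0.0012210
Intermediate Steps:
Y(K, D) = (D + K)/(2*K) (Y(K, D) = (D + K)/((2*K)) = (D + K)*(1/(2*K)) = (D + K)/(2*K))
N = -18 (N = 6*(-3) = -18)
B(H) = 0 (B(H) = H - H = 0)
1/(-1*819 + B(N)) = 1/(-1*819 + 0) = 1/(-819 + 0) = 1/(-819) = -1/819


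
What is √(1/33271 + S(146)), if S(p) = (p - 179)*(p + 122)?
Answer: I*√199794882917/4753 ≈ 94.042*I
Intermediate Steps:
S(p) = (-179 + p)*(122 + p)
√(1/33271 + S(146)) = √(1/33271 + (-21838 + 146² - 57*146)) = √(1/33271 + (-21838 + 21316 - 8322)) = √(1/33271 - 8844) = √(-294248723/33271) = I*√199794882917/4753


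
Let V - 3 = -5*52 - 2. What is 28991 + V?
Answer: 28732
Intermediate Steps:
V = -259 (V = 3 + (-5*52 - 2) = 3 + (-260 - 2) = 3 - 262 = -259)
28991 + V = 28991 - 259 = 28732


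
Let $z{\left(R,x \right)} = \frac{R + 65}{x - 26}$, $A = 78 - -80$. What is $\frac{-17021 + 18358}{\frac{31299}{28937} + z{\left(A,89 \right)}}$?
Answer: $\frac{2437392447}{8424788} \approx 289.31$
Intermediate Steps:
$A = 158$ ($A = 78 + 80 = 158$)
$z{\left(R,x \right)} = \frac{65 + R}{-26 + x}$
$\frac{-17021 + 18358}{\frac{31299}{28937} + z{\left(A,89 \right)}} = \frac{-17021 + 18358}{\frac{31299}{28937} + \frac{65 + 158}{-26 + 89}} = \frac{1337}{31299 \cdot \frac{1}{28937} + \frac{1}{63} \cdot 223} = \frac{1337}{\frac{31299}{28937} + \frac{1}{63} \cdot 223} = \frac{1337}{\frac{31299}{28937} + \frac{223}{63}} = \frac{1337}{\frac{8424788}{1823031}} = 1337 \cdot \frac{1823031}{8424788} = \frac{2437392447}{8424788}$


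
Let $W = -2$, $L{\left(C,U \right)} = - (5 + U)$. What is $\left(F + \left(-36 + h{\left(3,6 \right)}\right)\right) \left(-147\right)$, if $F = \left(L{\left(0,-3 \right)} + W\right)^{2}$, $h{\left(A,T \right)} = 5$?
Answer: $2205$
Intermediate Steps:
$L{\left(C,U \right)} = -5 - U$
$F = 16$ ($F = \left(\left(-5 - -3\right) - 2\right)^{2} = \left(\left(-5 + 3\right) - 2\right)^{2} = \left(-2 - 2\right)^{2} = \left(-4\right)^{2} = 16$)
$\left(F + \left(-36 + h{\left(3,6 \right)}\right)\right) \left(-147\right) = \left(16 + \left(-36 + 5\right)\right) \left(-147\right) = \left(16 - 31\right) \left(-147\right) = \left(-15\right) \left(-147\right) = 2205$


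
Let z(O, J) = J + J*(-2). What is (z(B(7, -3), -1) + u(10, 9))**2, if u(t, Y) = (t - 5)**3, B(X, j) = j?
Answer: 15876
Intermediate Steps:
u(t, Y) = (-5 + t)**3
z(O, J) = -J (z(O, J) = J - 2*J = -J)
(z(B(7, -3), -1) + u(10, 9))**2 = (-1*(-1) + (-5 + 10)**3)**2 = (1 + 5**3)**2 = (1 + 125)**2 = 126**2 = 15876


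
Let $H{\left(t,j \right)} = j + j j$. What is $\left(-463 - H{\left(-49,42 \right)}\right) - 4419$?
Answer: $-6688$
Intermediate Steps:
$H{\left(t,j \right)} = j + j^{2}$
$\left(-463 - H{\left(-49,42 \right)}\right) - 4419 = \left(-463 - 42 \left(1 + 42\right)\right) - 4419 = \left(-463 - 42 \cdot 43\right) - 4419 = \left(-463 - 1806\right) - 4419 = -2269 - 4419 = -6688$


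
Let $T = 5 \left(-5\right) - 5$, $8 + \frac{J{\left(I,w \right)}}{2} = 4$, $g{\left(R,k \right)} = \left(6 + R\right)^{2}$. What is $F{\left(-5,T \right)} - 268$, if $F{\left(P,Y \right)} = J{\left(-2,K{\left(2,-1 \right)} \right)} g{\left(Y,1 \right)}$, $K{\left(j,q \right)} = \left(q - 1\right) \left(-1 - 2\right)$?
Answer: $-4876$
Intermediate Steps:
$K{\left(j,q \right)} = 3 - 3 q$ ($K{\left(j,q \right)} = \left(-1 + q\right) \left(-3\right) = 3 - 3 q$)
$J{\left(I,w \right)} = -8$ ($J{\left(I,w \right)} = -16 + 2 \cdot 4 = -16 + 8 = -8$)
$T = -30$ ($T = -25 - 5 = -30$)
$F{\left(P,Y \right)} = - 8 \left(6 + Y\right)^{2}$
$F{\left(-5,T \right)} - 268 = - 8 \left(6 - 30\right)^{2} - 268 = - 8 \left(-24\right)^{2} - 268 = \left(-8\right) 576 - 268 = -4608 - 268 = -4876$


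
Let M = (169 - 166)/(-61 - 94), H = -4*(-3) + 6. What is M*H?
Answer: -54/155 ≈ -0.34839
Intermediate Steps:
H = 18 (H = 12 + 6 = 18)
M = -3/155 (M = 3/(-155) = 3*(-1/155) = -3/155 ≈ -0.019355)
M*H = -3/155*18 = -54/155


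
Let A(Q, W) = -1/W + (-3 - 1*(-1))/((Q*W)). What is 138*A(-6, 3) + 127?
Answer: 289/3 ≈ 96.333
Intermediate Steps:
A(Q, W) = -1/W - 2/(Q*W) (A(Q, W) = -1/W + (-3 + 1)*(1/(Q*W)) = -1/W - 2/(Q*W))
138*A(-6, 3) + 127 = 138*((-2 - 1*(-6))/(-6*3)) + 127 = 138*(-⅙*⅓*(-2 + 6)) + 127 = 138*(-⅙*⅓*4) + 127 = 138*(-2/9) + 127 = -92/3 + 127 = 289/3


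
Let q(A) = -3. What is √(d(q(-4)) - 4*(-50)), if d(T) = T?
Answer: √197 ≈ 14.036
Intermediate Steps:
√(d(q(-4)) - 4*(-50)) = √(-3 - 4*(-50)) = √(-3 + 200) = √197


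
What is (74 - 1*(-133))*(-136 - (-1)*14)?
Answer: -25254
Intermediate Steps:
(74 - 1*(-133))*(-136 - (-1)*14) = (74 + 133)*(-136 - 1*(-14)) = 207*(-136 + 14) = 207*(-122) = -25254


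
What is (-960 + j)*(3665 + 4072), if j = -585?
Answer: -11953665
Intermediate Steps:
(-960 + j)*(3665 + 4072) = (-960 - 585)*(3665 + 4072) = -1545*7737 = -11953665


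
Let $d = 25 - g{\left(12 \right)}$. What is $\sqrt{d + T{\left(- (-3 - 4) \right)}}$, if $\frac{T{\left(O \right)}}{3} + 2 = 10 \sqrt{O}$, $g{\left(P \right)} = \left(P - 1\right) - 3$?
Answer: $\sqrt{11 + 30 \sqrt{7}} \approx 9.5064$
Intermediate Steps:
$g{\left(P \right)} = -4 + P$ ($g{\left(P \right)} = \left(-1 + P\right) - 3 = -4 + P$)
$d = 17$ ($d = 25 - \left(-4 + 12\right) = 25 - 8 = 17$)
$T{\left(O \right)} = -6 + 30 \sqrt{O}$ ($T{\left(O \right)} = -6 + 3 \cdot 10 \sqrt{O} = -6 + 30 \sqrt{O}$)
$\sqrt{d + T{\left(- (-3 - 4) \right)}} = \sqrt{17 - \left(6 - 30 \sqrt{- (-3 - 4)}\right)} = \sqrt{17 - \left(6 - 30 \sqrt{\left(-1\right) \left(-7\right)}\right)} = \sqrt{17 - \left(6 - 30 \sqrt{7}\right)} = \sqrt{11 + 30 \sqrt{7}}$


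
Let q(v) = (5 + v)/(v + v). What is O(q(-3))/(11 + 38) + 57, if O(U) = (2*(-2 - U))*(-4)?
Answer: 8419/147 ≈ 57.272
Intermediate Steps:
q(v) = (5 + v)/(2*v) (q(v) = (5 + v)/((2*v)) = (5 + v)*(1/(2*v)) = (5 + v)/(2*v))
O(U) = 16 + 8*U (O(U) = (-4 - 2*U)*(-4) = 16 + 8*U)
O(q(-3))/(11 + 38) + 57 = (16 + 8*((½)*(5 - 3)/(-3)))/(11 + 38) + 57 = (16 + 8*((½)*(-⅓)*2))/49 + 57 = (16 + 8*(-⅓))/49 + 57 = (16 - 8/3)/49 + 57 = (1/49)*(40/3) + 57 = 40/147 + 57 = 8419/147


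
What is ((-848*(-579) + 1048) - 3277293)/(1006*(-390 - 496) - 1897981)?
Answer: 2785253/2789297 ≈ 0.99855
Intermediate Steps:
((-848*(-579) + 1048) - 3277293)/(1006*(-390 - 496) - 1897981) = ((490992 + 1048) - 3277293)/(1006*(-886) - 1897981) = (492040 - 3277293)/(-891316 - 1897981) = -2785253/(-2789297) = -2785253*(-1/2789297) = 2785253/2789297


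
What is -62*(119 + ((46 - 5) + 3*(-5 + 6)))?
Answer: -10106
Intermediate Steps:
-62*(119 + ((46 - 5) + 3*(-5 + 6))) = -62*(119 + (41 + 3*1)) = -62*(119 + (41 + 3)) = -62*(119 + 44) = -62*163 = -10106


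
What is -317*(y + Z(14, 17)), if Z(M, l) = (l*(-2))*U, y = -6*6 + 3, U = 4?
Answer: 53573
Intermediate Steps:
y = -33 (y = -36 + 3 = -33)
Z(M, l) = -8*l (Z(M, l) = (l*(-2))*4 = -2*l*4 = -8*l)
-317*(y + Z(14, 17)) = -317*(-33 - 8*17) = -317*(-33 - 136) = -317*(-169) = 53573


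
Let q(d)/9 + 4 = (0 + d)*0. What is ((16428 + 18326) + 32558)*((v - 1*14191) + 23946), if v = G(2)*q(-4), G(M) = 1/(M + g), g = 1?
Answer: 655820816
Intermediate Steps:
q(d) = -36 (q(d) = -36 + 9*((0 + d)*0) = -36 + 9*(d*0) = -36 + 9*0 = -36 + 0 = -36)
G(M) = 1/(1 + M) (G(M) = 1/(M + 1) = 1/(1 + M))
v = -12 (v = -36/(1 + 2) = -36/3 = (⅓)*(-36) = -12)
((16428 + 18326) + 32558)*((v - 1*14191) + 23946) = ((16428 + 18326) + 32558)*((-12 - 1*14191) + 23946) = (34754 + 32558)*((-12 - 14191) + 23946) = 67312*(-14203 + 23946) = 67312*9743 = 655820816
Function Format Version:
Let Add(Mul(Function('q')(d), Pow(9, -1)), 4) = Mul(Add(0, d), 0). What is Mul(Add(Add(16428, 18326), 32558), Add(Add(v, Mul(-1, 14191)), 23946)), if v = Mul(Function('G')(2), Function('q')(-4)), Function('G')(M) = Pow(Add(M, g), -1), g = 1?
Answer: 655820816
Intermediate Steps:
Function('q')(d) = -36 (Function('q')(d) = Add(-36, Mul(9, Mul(Add(0, d), 0))) = Add(-36, Mul(9, Mul(d, 0))) = Add(-36, Mul(9, 0)) = Add(-36, 0) = -36)
Function('G')(M) = Pow(Add(1, M), -1) (Function('G')(M) = Pow(Add(M, 1), -1) = Pow(Add(1, M), -1))
v = -12 (v = Mul(Pow(Add(1, 2), -1), -36) = Mul(Pow(3, -1), -36) = Mul(Rational(1, 3), -36) = -12)
Mul(Add(Add(16428, 18326), 32558), Add(Add(v, Mul(-1, 14191)), 23946)) = Mul(Add(Add(16428, 18326), 32558), Add(Add(-12, Mul(-1, 14191)), 23946)) = Mul(Add(34754, 32558), Add(Add(-12, -14191), 23946)) = Mul(67312, Add(-14203, 23946)) = Mul(67312, 9743) = 655820816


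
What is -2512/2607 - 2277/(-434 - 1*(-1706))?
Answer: -3043801/1105368 ≈ -2.7537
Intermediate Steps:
-2512/2607 - 2277/(-434 - 1*(-1706)) = -2512*1/2607 - 2277/(-434 + 1706) = -2512/2607 - 2277/1272 = -2512/2607 - 2277*1/1272 = -2512/2607 - 759/424 = -3043801/1105368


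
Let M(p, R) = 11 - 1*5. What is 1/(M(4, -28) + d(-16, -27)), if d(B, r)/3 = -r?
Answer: 1/87 ≈ 0.011494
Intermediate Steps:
d(B, r) = -3*r (d(B, r) = 3*(-r) = -3*r)
M(p, R) = 6 (M(p, R) = 11 - 5 = 6)
1/(M(4, -28) + d(-16, -27)) = 1/(6 - 3*(-27)) = 1/(6 + 81) = 1/87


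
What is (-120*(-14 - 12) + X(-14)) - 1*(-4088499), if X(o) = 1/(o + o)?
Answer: 114565331/28 ≈ 4.0916e+6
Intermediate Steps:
X(o) = 1/(2*o)
(-120*(-14 - 12) + X(-14)) - 1*(-4088499) = (-120*(-14 - 12) + (½)/(-14)) - 1*(-4088499) = (-(-3120) + (½)*(-1/14)) + 4088499 = (-120*(-26) - 1/28) + 4088499 = (3120 - 1/28) + 4088499 = 87359/28 + 4088499 = 114565331/28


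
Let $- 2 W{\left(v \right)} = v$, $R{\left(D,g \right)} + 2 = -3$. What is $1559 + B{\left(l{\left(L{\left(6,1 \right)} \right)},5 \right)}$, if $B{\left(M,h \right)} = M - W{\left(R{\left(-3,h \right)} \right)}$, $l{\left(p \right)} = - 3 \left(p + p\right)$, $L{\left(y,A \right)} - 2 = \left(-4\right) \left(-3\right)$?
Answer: $\frac{2945}{2} \approx 1472.5$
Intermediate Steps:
$R{\left(D,g \right)} = -5$ ($R{\left(D,g \right)} = -2 - 3 = -5$)
$W{\left(v \right)} = - \frac{v}{2}$
$L{\left(y,A \right)} = 14$ ($L{\left(y,A \right)} = 2 - -12 = 2 + 12 = 14$)
$l{\left(p \right)} = - 6 p$ ($l{\left(p \right)} = - 3 \cdot 2 p = - 6 p$)
$B{\left(M,h \right)} = - \frac{5}{2} + M$ ($B{\left(M,h \right)} = M - \left(- \frac{1}{2}\right) \left(-5\right) = M - \frac{5}{2} = - \frac{5}{2} + M$)
$1559 + B{\left(l{\left(L{\left(6,1 \right)} \right)},5 \right)} = 1559 - \frac{173}{2} = \frac{2945}{2}$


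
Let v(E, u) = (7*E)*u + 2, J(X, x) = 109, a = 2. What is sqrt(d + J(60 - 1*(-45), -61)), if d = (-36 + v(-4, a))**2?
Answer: sqrt(8209) ≈ 90.604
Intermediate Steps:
v(E, u) = 2 + 7*E*u (v(E, u) = 7*E*u + 2 = 2 + 7*E*u)
d = 8100 (d = (-36 + (2 + 7*(-4)*2))**2 = (-36 + (2 - 56))**2 = (-36 - 54)**2 = (-90)**2 = 8100)
sqrt(d + J(60 - 1*(-45), -61)) = sqrt(8100 + 109) = sqrt(8209)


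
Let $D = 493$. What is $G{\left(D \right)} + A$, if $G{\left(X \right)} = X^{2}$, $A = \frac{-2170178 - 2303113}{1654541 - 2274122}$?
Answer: $\frac{50197671920}{206527} \approx 2.4306 \cdot 10^{5}$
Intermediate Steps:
$A = \frac{1491097}{206527}$ ($A = - \frac{4473291}{-619581} = \left(-4473291\right) \left(- \frac{1}{619581}\right) = \frac{1491097}{206527} \approx 7.2199$)
$G{\left(D \right)} + A = 493^{2} + \frac{1491097}{206527} = 243049 + \frac{1491097}{206527} = \frac{50197671920}{206527}$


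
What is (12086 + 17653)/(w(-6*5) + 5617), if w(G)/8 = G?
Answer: 29739/5377 ≈ 5.5308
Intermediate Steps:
w(G) = 8*G
(12086 + 17653)/(w(-6*5) + 5617) = (12086 + 17653)/(8*(-6*5) + 5617) = 29739/(8*(-30) + 5617) = 29739/(-240 + 5617) = 29739/5377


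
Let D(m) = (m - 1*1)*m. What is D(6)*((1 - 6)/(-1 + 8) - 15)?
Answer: -3300/7 ≈ -471.43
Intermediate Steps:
D(m) = m*(-1 + m) (D(m) = (m - 1)*m = (-1 + m)*m = m*(-1 + m))
D(6)*((1 - 6)/(-1 + 8) - 15) = (6*(-1 + 6))*((1 - 6)/(-1 + 8) - 15) = (6*5)*(-5/7 - 15) = 30*(-5*1/7 - 15) = 30*(-5/7 - 15) = 30*(-110/7) = -3300/7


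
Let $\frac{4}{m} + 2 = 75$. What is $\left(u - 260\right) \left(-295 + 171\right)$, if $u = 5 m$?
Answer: $\frac{2351040}{73} \approx 32206.0$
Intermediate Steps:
$m = \frac{4}{73}$ ($m = \frac{4}{-2 + 75} = \frac{4}{73} \approx 0.054795$)
$u = \frac{20}{73}$ ($u = 5 \cdot \frac{4}{73} = \frac{20}{73} \approx 0.27397$)
$\left(u - 260\right) \left(-295 + 171\right) = \left(\frac{20}{73} - 260\right) \left(-295 + 171\right) = \left(- \frac{18960}{73}\right) \left(-124\right) = \frac{2351040}{73}$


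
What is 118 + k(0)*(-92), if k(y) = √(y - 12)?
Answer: 118 - 184*I*√3 ≈ 118.0 - 318.7*I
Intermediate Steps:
k(y) = √(-12 + y)
118 + k(0)*(-92) = 118 + √(-12 + 0)*(-92) = 118 + √(-12)*(-92) = 118 + (2*I*√3)*(-92) = 118 - 184*I*√3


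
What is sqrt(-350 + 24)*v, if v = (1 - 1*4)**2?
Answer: 9*I*sqrt(326) ≈ 162.5*I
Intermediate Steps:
v = 9 (v = (1 - 4)**2 = (-3)**2 = 9)
sqrt(-350 + 24)*v = sqrt(-350 + 24)*9 = sqrt(-326)*9 = (I*sqrt(326))*9 = 9*I*sqrt(326)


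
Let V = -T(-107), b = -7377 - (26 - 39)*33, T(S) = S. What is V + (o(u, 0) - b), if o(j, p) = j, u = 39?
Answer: 7094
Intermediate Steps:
b = -6948 (b = -7377 - (-13)*33 = -7377 - 1*(-429) = -7377 + 429 = -6948)
V = 107 (V = -1*(-107) = 107)
V + (o(u, 0) - b) = 107 + (39 - 1*(-6948)) = 107 + (39 + 6948) = 107 + 6987 = 7094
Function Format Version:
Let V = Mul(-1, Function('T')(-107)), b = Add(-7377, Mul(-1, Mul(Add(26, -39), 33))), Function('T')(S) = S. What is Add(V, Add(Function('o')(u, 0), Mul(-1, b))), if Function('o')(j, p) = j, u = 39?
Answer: 7094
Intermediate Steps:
b = -6948 (b = Add(-7377, Mul(-1, Mul(-13, 33))) = Add(-7377, Mul(-1, -429)) = Add(-7377, 429) = -6948)
V = 107 (V = Mul(-1, -107) = 107)
Add(V, Add(Function('o')(u, 0), Mul(-1, b))) = Add(107, Add(39, Mul(-1, -6948))) = Add(107, Add(39, 6948)) = Add(107, 6987) = 7094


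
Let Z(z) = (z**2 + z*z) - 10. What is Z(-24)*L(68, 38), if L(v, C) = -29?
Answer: -33118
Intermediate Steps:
Z(z) = -10 + 2*z**2 (Z(z) = (z**2 + z**2) - 10 = 2*z**2 - 10 = -10 + 2*z**2)
Z(-24)*L(68, 38) = (-10 + 2*(-24)**2)*(-29) = (-10 + 2*576)*(-29) = (-10 + 1152)*(-29) = 1142*(-29) = -33118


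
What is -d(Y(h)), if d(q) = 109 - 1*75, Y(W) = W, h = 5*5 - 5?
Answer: -34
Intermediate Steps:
h = 20 (h = 25 - 5 = 20)
d(q) = 34 (d(q) = 109 - 75 = 34)
-d(Y(h)) = -1*34 = -34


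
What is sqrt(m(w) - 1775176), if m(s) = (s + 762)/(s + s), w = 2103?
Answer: I*sqrt(3489291707394)/1402 ≈ 1332.4*I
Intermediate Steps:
m(s) = (762 + s)/(2*s) (m(s) = (762 + s)/((2*s)) = (762 + s)*(1/(2*s)) = (762 + s)/(2*s))
sqrt(m(w) - 1775176) = sqrt((1/2)*(762 + 2103)/2103 - 1775176) = sqrt((1/2)*(1/2103)*2865 - 1775176) = sqrt(955/1402 - 1775176) = sqrt(-2488795797/1402) = I*sqrt(3489291707394)/1402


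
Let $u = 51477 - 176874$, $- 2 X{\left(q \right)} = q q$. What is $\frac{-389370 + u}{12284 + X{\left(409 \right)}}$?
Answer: $\frac{343178}{47571} \approx 7.214$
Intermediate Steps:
$X{\left(q \right)} = - \frac{q^{2}}{2}$ ($X{\left(q \right)} = - \frac{q q}{2} = - \frac{q^{2}}{2}$)
$u = -125397$
$\frac{-389370 + u}{12284 + X{\left(409 \right)}} = \frac{-389370 - 125397}{12284 - \frac{409^{2}}{2}} = - \frac{514767}{12284 - \frac{167281}{2}} = - \frac{514767}{- \frac{142713}{2}} = \left(-514767\right) \left(- \frac{2}{142713}\right) = \frac{343178}{47571}$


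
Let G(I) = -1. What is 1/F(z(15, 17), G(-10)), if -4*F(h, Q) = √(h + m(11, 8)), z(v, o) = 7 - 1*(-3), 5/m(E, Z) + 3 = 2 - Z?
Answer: -12*√85/85 ≈ -1.3016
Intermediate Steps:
m(E, Z) = 5/(-1 - Z) (m(E, Z) = 5/(-3 + (2 - Z)) = 5/(-1 - Z))
z(v, o) = 10 (z(v, o) = 7 + 3 = 10)
F(h, Q) = -√(-5/9 + h)/4 (F(h, Q) = -√(h - 5/(1 + 8))/4 = -√(h - 5/9)/4 = -√(-5/9 + h)/4)
1/F(z(15, 17), G(-10)) = 1/(-√(-5 + 9*10)/12) = 1/(-√(-5 + 90)/12) = 1/(-√85/12) = -12*√85/85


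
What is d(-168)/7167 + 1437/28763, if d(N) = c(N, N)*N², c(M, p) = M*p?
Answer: 7637482861089/68714807 ≈ 1.1115e+5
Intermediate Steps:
d(N) = N⁴ (d(N) = (N*N)*N² = N²*N² = N⁴)
d(-168)/7167 + 1437/28763 = (-168)⁴/7167 + 1437/28763 = 796594176*(1/7167) + 1437*(1/28763) = 265531392/2389 + 1437/28763 = 7637482861089/68714807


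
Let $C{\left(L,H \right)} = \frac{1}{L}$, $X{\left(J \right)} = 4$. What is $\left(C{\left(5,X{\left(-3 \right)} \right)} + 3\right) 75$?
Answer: $240$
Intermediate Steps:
$\left(C{\left(5,X{\left(-3 \right)} \right)} + 3\right) 75 = \left(\frac{1}{5} + 3\right) 75 = \frac{16}{5} \cdot 75 = 240$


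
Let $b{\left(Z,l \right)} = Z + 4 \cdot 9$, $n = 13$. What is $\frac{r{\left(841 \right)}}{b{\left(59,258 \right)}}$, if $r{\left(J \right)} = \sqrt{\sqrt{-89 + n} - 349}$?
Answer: $\frac{\sqrt{-349 + 2 i \sqrt{19}}}{95} \approx 0.0024559 + 0.19666 i$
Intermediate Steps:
$b{\left(Z,l \right)} = 36 + Z$ ($b{\left(Z,l \right)} = Z + 36 = 36 + Z$)
$r{\left(J \right)} = \sqrt{-349 + 2 i \sqrt{19}}$ ($r{\left(J \right)} = \sqrt{\sqrt{-89 + 13} - 349} = \sqrt{\sqrt{-76} - 349} = \sqrt{2 i \sqrt{19} - 349} = \sqrt{-349 + 2 i \sqrt{19}}$)
$\frac{r{\left(841 \right)}}{b{\left(59,258 \right)}} = \frac{\sqrt{-349 + 2 i \sqrt{19}}}{36 + 59} = \frac{\sqrt{-349 + 2 i \sqrt{19}}}{95}$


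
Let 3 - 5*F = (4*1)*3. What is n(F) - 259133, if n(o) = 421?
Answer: -258712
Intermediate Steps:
F = -9/5 (F = ⅗ - 4*1*3/5 = ⅗ - 4*3/5 = ⅗ - ⅕*12 = ⅗ - 12/5 = -9/5 ≈ -1.8000)
n(F) - 259133 = 421 - 259133 = -258712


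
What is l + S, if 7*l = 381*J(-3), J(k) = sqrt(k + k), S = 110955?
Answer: 110955 + 381*I*sqrt(6)/7 ≈ 1.1096e+5 + 133.32*I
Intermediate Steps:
J(k) = sqrt(2)*sqrt(k) (J(k) = sqrt(2*k) = sqrt(2)*sqrt(k))
l = 381*I*sqrt(6)/7 (l = (381*(sqrt(2)*sqrt(-3)))/7 = (381*(sqrt(2)*(I*sqrt(3))))/7 = (381*(I*sqrt(6)))/7 = (381*I*sqrt(6))/7 = 381*I*sqrt(6)/7 ≈ 133.32*I)
l + S = 381*I*sqrt(6)/7 + 110955 = 110955 + 381*I*sqrt(6)/7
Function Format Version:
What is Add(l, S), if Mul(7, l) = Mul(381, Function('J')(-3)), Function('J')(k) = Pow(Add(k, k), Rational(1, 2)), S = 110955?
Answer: Add(110955, Mul(Rational(381, 7), I, Pow(6, Rational(1, 2)))) ≈ Add(1.1096e+5, Mul(133.32, I))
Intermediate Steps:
Function('J')(k) = Mul(Pow(2, Rational(1, 2)), Pow(k, Rational(1, 2))) (Function('J')(k) = Pow(Mul(2, k), Rational(1, 2)) = Mul(Pow(2, Rational(1, 2)), Pow(k, Rational(1, 2))))
l = Mul(Rational(381, 7), I, Pow(6, Rational(1, 2))) (l = Mul(Rational(1, 7), Mul(381, Mul(Pow(2, Rational(1, 2)), Pow(-3, Rational(1, 2))))) = Mul(Rational(1, 7), Mul(381, Mul(Pow(2, Rational(1, 2)), Mul(I, Pow(3, Rational(1, 2)))))) = Mul(Rational(1, 7), Mul(381, Mul(I, Pow(6, Rational(1, 2))))) = Mul(Rational(1, 7), Mul(381, I, Pow(6, Rational(1, 2)))) = Mul(Rational(381, 7), I, Pow(6, Rational(1, 2))) ≈ Mul(133.32, I))
Add(l, S) = Add(Mul(Rational(381, 7), I, Pow(6, Rational(1, 2))), 110955) = Add(110955, Mul(Rational(381, 7), I, Pow(6, Rational(1, 2))))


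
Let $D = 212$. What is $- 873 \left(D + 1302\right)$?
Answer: $-1321722$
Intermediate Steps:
$- 873 \left(D + 1302\right) = - 873 \left(212 + 1302\right) = \left(-873\right) 1514 = -1321722$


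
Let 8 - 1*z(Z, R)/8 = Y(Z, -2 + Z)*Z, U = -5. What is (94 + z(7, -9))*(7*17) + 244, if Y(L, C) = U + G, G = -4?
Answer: 79022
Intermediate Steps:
Y(L, C) = -9 (Y(L, C) = -5 - 4 = -9)
z(Z, R) = 64 + 72*Z (z(Z, R) = 64 - (-72)*Z = 64 + 72*Z)
(94 + z(7, -9))*(7*17) + 244 = (94 + (64 + 72*7))*(7*17) + 244 = (94 + (64 + 504))*119 + 244 = (94 + 568)*119 + 244 = 662*119 + 244 = 78778 + 244 = 79022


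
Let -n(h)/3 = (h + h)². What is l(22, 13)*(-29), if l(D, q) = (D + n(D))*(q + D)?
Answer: 5872790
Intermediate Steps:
n(h) = -12*h² (n(h) = -3*(h + h)² = -3*4*h² = -12*h²)
l(D, q) = (D + q)*(D - 12*D²) (l(D, q) = (D - 12*D²)*(q + D) = (D - 12*D²)*(D + q) = (D + q)*(D - 12*D²))
l(22, 13)*(-29) = (22*(22 + 13 - 12*22² - 12*22*13))*(-29) = (22*(22 + 13 - 12*484 - 3432))*(-29) = (22*(22 + 13 - 5808 - 3432))*(-29) = (22*(-9205))*(-29) = -202510*(-29) = 5872790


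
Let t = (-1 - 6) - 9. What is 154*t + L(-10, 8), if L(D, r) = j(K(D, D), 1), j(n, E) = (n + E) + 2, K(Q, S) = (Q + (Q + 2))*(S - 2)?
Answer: -2245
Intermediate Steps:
K(Q, S) = (-2 + S)*(2 + 2*Q) (K(Q, S) = (Q + (2 + Q))*(-2 + S) = (2 + 2*Q)*(-2 + S) = (-2 + S)*(2 + 2*Q))
t = -16 (t = -7 - 9 = -16)
j(n, E) = 2 + E + n (j(n, E) = (E + n) + 2 = 2 + E + n)
L(D, r) = -1 - 2*D + 2*D² (L(D, r) = 2 + 1 + (-4 - 4*D + 2*D + 2*D*D) = 2 + 1 + (-4 - 4*D + 2*D + 2*D²) = 2 + 1 + (-4 - 2*D + 2*D²) = -1 - 2*D + 2*D²)
154*t + L(-10, 8) = 154*(-16) + (-1 - 2*(-10) + 2*(-10)²) = -2464 + (-1 + 20 + 2*100) = -2464 + (-1 + 20 + 200) = -2464 + 219 = -2245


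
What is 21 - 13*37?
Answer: -460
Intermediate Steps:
21 - 13*37 = 21 - 481 = -460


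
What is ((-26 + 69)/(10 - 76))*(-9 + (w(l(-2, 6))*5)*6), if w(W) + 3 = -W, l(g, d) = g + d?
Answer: 3139/22 ≈ 142.68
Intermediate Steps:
l(g, d) = d + g
w(W) = -3 - W
((-26 + 69)/(10 - 76))*(-9 + (w(l(-2, 6))*5)*6) = ((-26 + 69)/(10 - 76))*(-9 + ((-3 - (6 - 2))*5)*6) = (43/(-66))*(-9 + ((-3 - 1*4)*5)*6) = (43*(-1/66))*(-9 + ((-3 - 4)*5)*6) = -43*(-9 - 7*5*6)/66 = -43*(-9 - 35*6)/66 = -43*(-9 - 210)/66 = -43/66*(-219) = 3139/22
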